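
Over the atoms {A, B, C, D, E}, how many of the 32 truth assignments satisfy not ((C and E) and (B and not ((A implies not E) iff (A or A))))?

Initial set: {not ((C and E) and (B and not ((A implies not E) iff (A or A))))}.
not ((C and E) and (B and not ((A implies not E) iff (A or A)))): β-rule — branch into not (C and E)  //  not (B and not ((A implies not E) iff (A or A))).
  branch 1 (add not (C and E)):
    not (C and E): β-rule — branch into not C  //  not E.
      branch 1.1 (add not C):
        ○ open, literals {C=0}.
      branch 1.2 (add not E):
        ○ open, literals {E=0}.
  branch 2 (add not (B and not ((A implies not E) iff (A or A)))):
    not (B and not ((A implies not E) iff (A or A))): β-rule — branch into not B  //  not not ((A implies not E) iff (A or A)).
      branch 2.1 (add not B):
        ○ open, literals {B=0}.
      branch 2.2 (add not not ((A implies not E) iff (A or A))):
        not not ((A implies not E) iff (A or A)): β-rule — branch into (A implies not E), (A or A)  //  not (A implies not E), not (A or A).
          branch 2.2.1 (add (A implies not E), (A or A)):
            (A implies not E): β-rule — branch into not A  //  not E.
              branch 2.2.1.1 (add not A):
                (A or A): β-rule — branch into A  //  A.
                  branch 2.2.1.1.1 (add A):
                    × closes — contains both A and not A.
                  branch 2.2.1.1.2 (add A):
                    × closes — contains both A and not A.
              branch 2.2.1.2 (add not E):
                (A or A): β-rule — branch into A  //  A.
                  branch 2.2.1.2.1 (add A):
                    ○ open, literals {A=1, E=0}.
                  branch 2.2.1.2.2 (add A):
                    ○ open, literals {A=1, E=0}.
          branch 2.2.2 (add not (A implies not E), not (A or A)):
            not (A implies not E): α-rule — add A, not not E.
            not (A or A): α-rule — add not A, not A.
            × closes — contains both A and not A.
3 branches closed, 5 open.
Each open branch fixes some atoms; the unmentioned ones are free. Counting distinct full assignments: branch {C=0} (A, B, D, E) contributes 16 new; branch {E=0} (A, B, C, D) contributes 8 new; branch {B=0} (A, C, D, E) contributes 4 new; branch {A=1, E=0} (B, C, D) contributes 0 new; branch {A=1, E=0} (B, C, D) contributes 0 new. Total: 28.

28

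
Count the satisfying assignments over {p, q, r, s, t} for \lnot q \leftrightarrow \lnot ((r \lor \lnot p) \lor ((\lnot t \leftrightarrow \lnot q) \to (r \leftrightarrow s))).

16

Initial set: {T (\lnot q \leftrightarrow \lnot ((r \lor \lnot p) \lor ((\lnot t \leftrightarrow \lnot q) \to (r \leftrightarrow s))))}.
T (\lnot q \leftrightarrow \lnot ((r \lor \lnot p) \lor ((\lnot t \leftrightarrow \lnot q) \to (r \leftrightarrow s)))): β-rule — branch into T \lnot q, T \lnot ((r \lor \lnot p) \lor ((\lnot t \leftrightarrow \lnot q) \to (r \leftrightarrow s)))  //  F \lnot q, F \lnot ((r \lor \lnot p) \lor ((\lnot t \leftrightarrow \lnot q) \to (r \leftrightarrow s))).
  branch 1 (add T \lnot q, T \lnot ((r \lor \lnot p) \lor ((\lnot t \leftrightarrow \lnot q) \to (r \leftrightarrow s)))):
    T \lnot ((r \lor \lnot p) \lor ((\lnot t \leftrightarrow \lnot q) \to (r \leftrightarrow s))): α-rule — add F (r \lor \lnot p), F ((\lnot t \leftrightarrow \lnot q) \to (r \leftrightarrow s)).
    F (r \lor \lnot p): α-rule — add F r, F \lnot p.
    F ((\lnot t \leftrightarrow \lnot q) \to (r \leftrightarrow s)): α-rule — add T (\lnot t \leftrightarrow \lnot q), F (r \leftrightarrow s).
    T (\lnot t \leftrightarrow \lnot q): β-rule — branch into T \lnot t, T \lnot q  //  F \lnot t, F \lnot q.
      branch 1.1 (add T \lnot t, T \lnot q):
        F (r \leftrightarrow s): β-rule — branch into T r, F s  //  F r, T s.
          branch 1.1.1 (add T r, F s):
            × closes — contains both r and \lnot r.
          branch 1.1.2 (add F r, T s):
            ○ open, literals {p=T, q=F, r=F, s=T, t=F}.
      branch 1.2 (add F \lnot t, F \lnot q):
        × closes — contains both q and \lnot q.
  branch 2 (add F \lnot q, F \lnot ((r \lor \lnot p) \lor ((\lnot t \leftrightarrow \lnot q) \to (r \leftrightarrow s)))):
    F \lnot ((r \lor \lnot p) \lor ((\lnot t \leftrightarrow \lnot q) \to (r \leftrightarrow s))): β-rule — branch into T (r \lor \lnot p)  //  T ((\lnot t \leftrightarrow \lnot q) \to (r \leftrightarrow s)).
      branch 2.1 (add T (r \lor \lnot p)):
        T (r \lor \lnot p): β-rule — branch into T r  //  T \lnot p.
          branch 2.1.1 (add T r):
            ○ open, literals {q=T, r=T}.
          branch 2.1.2 (add T \lnot p):
            ○ open, literals {p=F, q=T}.
      branch 2.2 (add T ((\lnot t \leftrightarrow \lnot q) \to (r \leftrightarrow s))):
        T ((\lnot t \leftrightarrow \lnot q) \to (r \leftrightarrow s)): β-rule — branch into F (\lnot t \leftrightarrow \lnot q)  //  T (r \leftrightarrow s).
          branch 2.2.1 (add F (\lnot t \leftrightarrow \lnot q)):
            F (\lnot t \leftrightarrow \lnot q): β-rule — branch into T \lnot t, F \lnot q  //  F \lnot t, T \lnot q.
              branch 2.2.1.1 (add T \lnot t, F \lnot q):
                ○ open, literals {q=T, t=F}.
              branch 2.2.1.2 (add F \lnot t, T \lnot q):
                × closes — contains both q and \lnot q.
          branch 2.2.2 (add T (r \leftrightarrow s)):
            T (r \leftrightarrow s): β-rule — branch into T r, T s  //  F r, F s.
              branch 2.2.2.1 (add T r, T s):
                ○ open, literals {q=T, r=T, s=T}.
              branch 2.2.2.2 (add F r, F s):
                ○ open, literals {q=T, r=F, s=F}.
3 branches closed, 6 open.
Each open branch fixes some atoms; the unmentioned ones are free. Counting distinct full assignments: branch {p=T, q=F, r=F, s=T, t=F} (none free) contributes 1 new; branch {q=T, r=T} (p, s, t) contributes 8 new; branch {p=F, q=T} (r, s, t) contributes 4 new; branch {q=T, t=F} (p, r, s) contributes 2 new; branch {q=T, r=T, s=T} (p, t) contributes 0 new; branch {q=T, r=F, s=F} (p, t) contributes 1 new. Total: 16.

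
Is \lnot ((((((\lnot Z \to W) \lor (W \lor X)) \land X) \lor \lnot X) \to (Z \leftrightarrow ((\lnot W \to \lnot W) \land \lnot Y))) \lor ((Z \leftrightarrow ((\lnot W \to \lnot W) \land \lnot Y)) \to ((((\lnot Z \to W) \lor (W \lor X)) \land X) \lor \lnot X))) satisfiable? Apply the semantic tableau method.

Unsatisfiable

Initial set: {T \lnot ((((((\lnot Z \to W) \lor (W \lor X)) \land X) \lor \lnot X) \to (Z \leftrightarrow ((\lnot W \to \lnot W) \land \lnot Y))) \lor ((Z \leftrightarrow ((\lnot W \to \lnot W) \land \lnot Y)) \to ((((\lnot Z \to W) \lor (W \lor X)) \land X) \lor \lnot X)))}.
T \lnot ((((((\lnot Z \to W) \lor (W \lor X)) \land X) \lor \lnot X) \to (Z \leftrightarrow ((\lnot W \to \lnot W) \land \lnot Y))) \lor ((Z \leftrightarrow ((\lnot W \to \lnot W) \land \lnot Y)) \to ((((\lnot Z \to W) \lor (W \lor X)) \land X) \lor \lnot X))): α-rule — add F (((((\lnot Z \to W) \lor (W \lor X)) \land X) \lor \lnot X) \to (Z \leftrightarrow ((\lnot W \to \lnot W) \land \lnot Y))), F ((Z \leftrightarrow ((\lnot W \to \lnot W) \land \lnot Y)) \to ((((\lnot Z \to W) \lor (W \lor X)) \land X) \lor \lnot X)).
F (((((\lnot Z \to W) \lor (W \lor X)) \land X) \lor \lnot X) \to (Z \leftrightarrow ((\lnot W \to \lnot W) \land \lnot Y))): α-rule — add T ((((\lnot Z \to W) \lor (W \lor X)) \land X) \lor \lnot X), F (Z \leftrightarrow ((\lnot W \to \lnot W) \land \lnot Y)).
F ((Z \leftrightarrow ((\lnot W \to \lnot W) \land \lnot Y)) \to ((((\lnot Z \to W) \lor (W \lor X)) \land X) \lor \lnot X)): α-rule — add T (Z \leftrightarrow ((\lnot W \to \lnot W) \land \lnot Y)), F ((((\lnot Z \to W) \lor (W \lor X)) \land X) \lor \lnot X).
F ((((\lnot Z \to W) \lor (W \lor X)) \land X) \lor \lnot X): α-rule — add F (((\lnot Z \to W) \lor (W \lor X)) \land X), F \lnot X.
T ((((\lnot Z \to W) \lor (W \lor X)) \land X) \lor \lnot X): β-rule — branch into T (((\lnot Z \to W) \lor (W \lor X)) \land X)  //  T \lnot X.
  branch 1 (add T (((\lnot Z \to W) \lor (W \lor X)) \land X)):
    T (((\lnot Z \to W) \lor (W \lor X)) \land X): α-rule — add T ((\lnot Z \to W) \lor (W \lor X)), T X.
    F (Z \leftrightarrow ((\lnot W \to \lnot W) \land \lnot Y)): β-rule — branch into T Z, F ((\lnot W \to \lnot W) \land \lnot Y)  //  F Z, T ((\lnot W \to \lnot W) \land \lnot Y).
      branch 1.1 (add T Z, F ((\lnot W \to \lnot W) \land \lnot Y)):
        T (Z \leftrightarrow ((\lnot W \to \lnot W) \land \lnot Y)): β-rule — branch into T Z, T ((\lnot W \to \lnot W) \land \lnot Y)  //  F Z, F ((\lnot W \to \lnot W) \land \lnot Y).
          branch 1.1.1 (add T Z, T ((\lnot W \to \lnot W) \land \lnot Y)):
            T ((\lnot W \to \lnot W) \land \lnot Y): α-rule — add T (\lnot W \to \lnot W), T \lnot Y.
            F (((\lnot Z \to W) \lor (W \lor X)) \land X): β-rule — branch into F ((\lnot Z \to W) \lor (W \lor X))  //  F X.
              branch 1.1.1.1 (add F ((\lnot Z \to W) \lor (W \lor X))):
                F ((\lnot Z \to W) \lor (W \lor X)): α-rule — add F (\lnot Z \to W), F (W \lor X).
                F (\lnot Z \to W): α-rule — add T \lnot Z, F W.
                × closes — contains both Z and \lnot Z.
              branch 1.1.1.2 (add F X):
                × closes — contains both X and \lnot X.
          branch 1.1.2 (add F Z, F ((\lnot W \to \lnot W) \land \lnot Y)):
            × closes — contains both Z and \lnot Z.
      branch 1.2 (add F Z, T ((\lnot W \to \lnot W) \land \lnot Y)):
        T ((\lnot W \to \lnot W) \land \lnot Y): α-rule — add T (\lnot W \to \lnot W), T \lnot Y.
        T (Z \leftrightarrow ((\lnot W \to \lnot W) \land \lnot Y)): β-rule — branch into T Z, T ((\lnot W \to \lnot W) \land \lnot Y)  //  F Z, F ((\lnot W \to \lnot W) \land \lnot Y).
          branch 1.2.1 (add T Z, T ((\lnot W \to \lnot W) \land \lnot Y)):
            × closes — contains both Z and \lnot Z.
          branch 1.2.2 (add F Z, F ((\lnot W \to \lnot W) \land \lnot Y)):
            F (((\lnot Z \to W) \lor (W \lor X)) \land X): β-rule — branch into F ((\lnot Z \to W) \lor (W \lor X))  //  F X.
              branch 1.2.2.1 (add F ((\lnot Z \to W) \lor (W \lor X))):
                F ((\lnot Z \to W) \lor (W \lor X)): α-rule — add F (\lnot Z \to W), F (W \lor X).
                F (\lnot Z \to W): α-rule — add T \lnot Z, F W.
                F (W \lor X): α-rule — add F W, F X.
                × closes — contains both X and \lnot X.
              branch 1.2.2.2 (add F X):
                × closes — contains both X and \lnot X.
  branch 2 (add T \lnot X):
    × closes — contains both X and \lnot X.
All 7 branches close.
Every branch closed; the formula is unsatisfiable.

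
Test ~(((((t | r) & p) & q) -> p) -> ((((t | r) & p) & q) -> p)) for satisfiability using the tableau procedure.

Initial set: {~(((((t | r) & p) & q) -> p) -> ((((t | r) & p) & q) -> p))}.
~(((((t | r) & p) & q) -> p) -> ((((t | r) & p) & q) -> p)): α-rule — add ((((t | r) & p) & q) -> p), ~((((t | r) & p) & q) -> p).
~((((t | r) & p) & q) -> p): α-rule — add (((t | r) & p) & q), ~p.
(((t | r) & p) & q): α-rule — add ((t | r) & p), q.
((t | r) & p): α-rule — add (t | r), p.
× closes — contains both p and ~p.
All 1 branch closes.
Every branch closed; the formula is unsatisfiable.

Unsatisfiable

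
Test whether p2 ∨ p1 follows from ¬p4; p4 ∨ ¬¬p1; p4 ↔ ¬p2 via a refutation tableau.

Initial set: {¬p4; (p4 ∨ ¬¬p1); (p4 ↔ ¬p2); ¬(p2 ∨ p1)}.
¬(p2 ∨ p1): α-rule — add ¬p2, ¬p1.
(p4 ∨ ¬¬p1): β-rule — branch into p4  //  ¬¬p1.
  branch 1 (add p4):
    × closes — contains both p4 and ¬p4.
  branch 2 (add ¬¬p1):
    ¬¬p1: drop double negation, giving p1.
    × closes — contains both p1 and ¬p1.
All 2 branches close.
Every branch closed, so the premises entail the conclusion.

Yes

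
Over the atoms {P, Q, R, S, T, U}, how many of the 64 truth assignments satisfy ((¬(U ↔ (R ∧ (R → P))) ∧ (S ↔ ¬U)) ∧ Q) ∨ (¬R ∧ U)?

20

Initial set: {(((¬(U ↔ (R ∧ (R → P))) ∧ (S ↔ ¬U)) ∧ Q) ∨ (¬R ∧ U))}.
(((¬(U ↔ (R ∧ (R → P))) ∧ (S ↔ ¬U)) ∧ Q) ∨ (¬R ∧ U)): β-rule — branch into ((¬(U ↔ (R ∧ (R → P))) ∧ (S ↔ ¬U)) ∧ Q)  //  (¬R ∧ U).
  branch 1 (add ((¬(U ↔ (R ∧ (R → P))) ∧ (S ↔ ¬U)) ∧ Q)):
    ((¬(U ↔ (R ∧ (R → P))) ∧ (S ↔ ¬U)) ∧ Q): α-rule — add (¬(U ↔ (R ∧ (R → P))) ∧ (S ↔ ¬U)), Q.
    (¬(U ↔ (R ∧ (R → P))) ∧ (S ↔ ¬U)): α-rule — add ¬(U ↔ (R ∧ (R → P))), (S ↔ ¬U).
    ¬(U ↔ (R ∧ (R → P))): β-rule — branch into U, ¬(R ∧ (R → P))  //  ¬U, (R ∧ (R → P)).
      branch 1.1 (add U, ¬(R ∧ (R → P))):
        (S ↔ ¬U): β-rule — branch into S, ¬U  //  ¬S, ¬¬U.
          branch 1.1.1 (add S, ¬U):
            × closes — contains both U and ¬U.
          branch 1.1.2 (add ¬S, ¬¬U):
            ¬(R ∧ (R → P)): β-rule — branch into ¬R  //  ¬(R → P).
              branch 1.1.2.1 (add ¬R):
                ○ open, literals {Q=1, R=0, S=0, U=1}.
              branch 1.1.2.2 (add ¬(R → P)):
                ¬(R → P): α-rule — add R, ¬P.
                ○ open, literals {P=0, Q=1, R=1, S=0, U=1}.
      branch 1.2 (add ¬U, (R ∧ (R → P))):
        (R ∧ (R → P)): α-rule — add R, (R → P).
        (S ↔ ¬U): β-rule — branch into S, ¬U  //  ¬S, ¬¬U.
          branch 1.2.1 (add S, ¬U):
            (R → P): β-rule — branch into ¬R  //  P.
              branch 1.2.1.1 (add ¬R):
                × closes — contains both R and ¬R.
              branch 1.2.1.2 (add P):
                ○ open, literals {P=1, Q=1, R=1, S=1, U=0}.
          branch 1.2.2 (add ¬S, ¬¬U):
            × closes — contains both U and ¬U.
  branch 2 (add (¬R ∧ U)):
    (¬R ∧ U): α-rule — add ¬R, U.
    ○ open, literals {R=0, U=1}.
3 branches closed, 4 open.
Each open branch fixes some atoms; the unmentioned ones are free. Counting distinct full assignments: branch {Q=1, R=0, S=0, U=1} (P, T) contributes 4 new; branch {P=0, Q=1, R=1, S=0, U=1} (T) contributes 2 new; branch {P=1, Q=1, R=1, S=1, U=0} (T) contributes 2 new; branch {R=0, U=1} (P, Q, S, T) contributes 12 new. Total: 20.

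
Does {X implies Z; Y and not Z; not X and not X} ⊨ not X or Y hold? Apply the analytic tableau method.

Yes

Initial set: {(X implies Z); (Y and not Z); (not X and not X); not (not X or Y)}.
(Y and not Z): α-rule — add Y, not Z.
(not X and not X): α-rule — add not X, not X.
not (not X or Y): α-rule — add not not X, not Y.
× closes — contains both X and not X.
All 1 branch closes.
Every branch closed, so the premises entail the conclusion.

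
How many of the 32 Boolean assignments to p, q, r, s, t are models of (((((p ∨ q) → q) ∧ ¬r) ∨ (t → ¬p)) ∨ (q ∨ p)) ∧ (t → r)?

24

Initial set: {((((((p ∨ q) → q) ∧ ¬r) ∨ (t → ¬p)) ∨ (q ∨ p)) ∧ (t → r))}.
((((((p ∨ q) → q) ∧ ¬r) ∨ (t → ¬p)) ∨ (q ∨ p)) ∧ (t → r)): α-rule — add (((((p ∨ q) → q) ∧ ¬r) ∨ (t → ¬p)) ∨ (q ∨ p)), (t → r).
(((((p ∨ q) → q) ∧ ¬r) ∨ (t → ¬p)) ∨ (q ∨ p)): β-rule — branch into ((((p ∨ q) → q) ∧ ¬r) ∨ (t → ¬p))  //  (q ∨ p).
  branch 1 (add ((((p ∨ q) → q) ∧ ¬r) ∨ (t → ¬p))):
    (t → r): β-rule — branch into ¬t  //  r.
      branch 1.1 (add ¬t):
        ((((p ∨ q) → q) ∧ ¬r) ∨ (t → ¬p)): β-rule — branch into (((p ∨ q) → q) ∧ ¬r)  //  (t → ¬p).
          branch 1.1.1 (add (((p ∨ q) → q) ∧ ¬r)):
            (((p ∨ q) → q) ∧ ¬r): α-rule — add ((p ∨ q) → q), ¬r.
            ((p ∨ q) → q): β-rule — branch into ¬(p ∨ q)  //  q.
              branch 1.1.1.1 (add ¬(p ∨ q)):
                ¬(p ∨ q): α-rule — add ¬p, ¬q.
                ○ open, literals {p=false, q=false, r=false, t=false}.
              branch 1.1.1.2 (add q):
                ○ open, literals {q=true, r=false, t=false}.
          branch 1.1.2 (add (t → ¬p)):
            (t → ¬p): β-rule — branch into ¬t  //  ¬p.
              branch 1.1.2.1 (add ¬t):
                ○ open, literals {t=false}.
              branch 1.1.2.2 (add ¬p):
                ○ open, literals {p=false, t=false}.
      branch 1.2 (add r):
        ((((p ∨ q) → q) ∧ ¬r) ∨ (t → ¬p)): β-rule — branch into (((p ∨ q) → q) ∧ ¬r)  //  (t → ¬p).
          branch 1.2.1 (add (((p ∨ q) → q) ∧ ¬r)):
            (((p ∨ q) → q) ∧ ¬r): α-rule — add ((p ∨ q) → q), ¬r.
            × closes — contains both r and ¬r.
          branch 1.2.2 (add (t → ¬p)):
            (t → ¬p): β-rule — branch into ¬t  //  ¬p.
              branch 1.2.2.1 (add ¬t):
                ○ open, literals {r=true, t=false}.
              branch 1.2.2.2 (add ¬p):
                ○ open, literals {p=false, r=true}.
  branch 2 (add (q ∨ p)):
    (t → r): β-rule — branch into ¬t  //  r.
      branch 2.1 (add ¬t):
        (q ∨ p): β-rule — branch into q  //  p.
          branch 2.1.1 (add q):
            ○ open, literals {q=true, t=false}.
          branch 2.1.2 (add p):
            ○ open, literals {p=true, t=false}.
      branch 2.2 (add r):
        (q ∨ p): β-rule — branch into q  //  p.
          branch 2.2.1 (add q):
            ○ open, literals {q=true, r=true}.
          branch 2.2.2 (add p):
            ○ open, literals {p=true, r=true}.
1 branch closed, 10 open.
Each open branch fixes some atoms; the unmentioned ones are free. Counting distinct full assignments: branch {p=false, q=false, r=false, t=false} (s) contributes 2 new; branch {q=true, r=false, t=false} (p, s) contributes 4 new; branch {t=false} (p, q, r, s) contributes 10 new; branch {p=false, t=false} (q, r, s) contributes 0 new; branch {r=true, t=false} (p, q, s) contributes 0 new; branch {p=false, r=true} (q, s, t) contributes 4 new; branch {q=true, t=false} (p, r, s) contributes 0 new; branch {p=true, t=false} (q, r, s) contributes 0 new; branch {q=true, r=true} (p, s, t) contributes 2 new; branch {p=true, r=true} (q, s, t) contributes 2 new. Total: 24.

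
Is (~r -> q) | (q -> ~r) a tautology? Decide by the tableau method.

Assume the negation and expand:
Initial set: {~((~r -> q) | (q -> ~r))}.
~((~r -> q) | (q -> ~r)): α-rule — add ~(~r -> q), ~(q -> ~r).
~(~r -> q): α-rule — add ~r, ~q.
~(q -> ~r): α-rule — add q, ~~r.
× closes — contains both q and ~q.
All 1 branch closes.
Every branch closed, so the negation is unsatisfiable and the formula is valid.

Valid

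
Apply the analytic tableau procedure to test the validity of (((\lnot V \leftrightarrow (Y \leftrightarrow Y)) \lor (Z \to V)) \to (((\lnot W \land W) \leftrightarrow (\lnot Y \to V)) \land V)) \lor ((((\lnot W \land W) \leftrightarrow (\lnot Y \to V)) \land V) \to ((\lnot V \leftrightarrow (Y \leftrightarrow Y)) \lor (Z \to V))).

Assume the negation and expand:
Initial set: {\lnot ((((\lnot V \leftrightarrow (Y \leftrightarrow Y)) \lor (Z \to V)) \to (((\lnot W \land W) \leftrightarrow (\lnot Y \to V)) \land V)) \lor ((((\lnot W \land W) \leftrightarrow (\lnot Y \to V)) \land V) \to ((\lnot V \leftrightarrow (Y \leftrightarrow Y)) \lor (Z \to V))))}.
\lnot ((((\lnot V \leftrightarrow (Y \leftrightarrow Y)) \lor (Z \to V)) \to (((\lnot W \land W) \leftrightarrow (\lnot Y \to V)) \land V)) \lor ((((\lnot W \land W) \leftrightarrow (\lnot Y \to V)) \land V) \to ((\lnot V \leftrightarrow (Y \leftrightarrow Y)) \lor (Z \to V)))): α-rule — add \lnot (((\lnot V \leftrightarrow (Y \leftrightarrow Y)) \lor (Z \to V)) \to (((\lnot W \land W) \leftrightarrow (\lnot Y \to V)) \land V)), \lnot ((((\lnot W \land W) \leftrightarrow (\lnot Y \to V)) \land V) \to ((\lnot V \leftrightarrow (Y \leftrightarrow Y)) \lor (Z \to V))).
\lnot (((\lnot V \leftrightarrow (Y \leftrightarrow Y)) \lor (Z \to V)) \to (((\lnot W \land W) \leftrightarrow (\lnot Y \to V)) \land V)): α-rule — add ((\lnot V \leftrightarrow (Y \leftrightarrow Y)) \lor (Z \to V)), \lnot (((\lnot W \land W) \leftrightarrow (\lnot Y \to V)) \land V).
\lnot ((((\lnot W \land W) \leftrightarrow (\lnot Y \to V)) \land V) \to ((\lnot V \leftrightarrow (Y \leftrightarrow Y)) \lor (Z \to V))): α-rule — add (((\lnot W \land W) \leftrightarrow (\lnot Y \to V)) \land V), \lnot ((\lnot V \leftrightarrow (Y \leftrightarrow Y)) \lor (Z \to V)).
(((\lnot W \land W) \leftrightarrow (\lnot Y \to V)) \land V): α-rule — add ((\lnot W \land W) \leftrightarrow (\lnot Y \to V)), V.
\lnot ((\lnot V \leftrightarrow (Y \leftrightarrow Y)) \lor (Z \to V)): α-rule — add \lnot (\lnot V \leftrightarrow (Y \leftrightarrow Y)), \lnot (Z \to V).
\lnot (Z \to V): α-rule — add Z, \lnot V.
× closes — contains both V and \lnot V.
All 1 branch closes.
Every branch closed, so the negation is unsatisfiable and the formula is valid.

Valid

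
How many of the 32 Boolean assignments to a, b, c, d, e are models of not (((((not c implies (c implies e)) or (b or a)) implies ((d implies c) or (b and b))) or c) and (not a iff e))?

18

Initial set: {T not (((((not c implies (c implies e)) or (b or a)) implies ((d implies c) or (b and b))) or c) and (not a iff e))}.
T not (((((not c implies (c implies e)) or (b or a)) implies ((d implies c) or (b and b))) or c) and (not a iff e)): β-rule — branch into F ((((not c implies (c implies e)) or (b or a)) implies ((d implies c) or (b and b))) or c)  //  F (not a iff e).
  branch 1 (add F ((((not c implies (c implies e)) or (b or a)) implies ((d implies c) or (b and b))) or c)):
    F ((((not c implies (c implies e)) or (b or a)) implies ((d implies c) or (b and b))) or c): α-rule — add F (((not c implies (c implies e)) or (b or a)) implies ((d implies c) or (b and b))), F c.
    F (((not c implies (c implies e)) or (b or a)) implies ((d implies c) or (b and b))): α-rule — add T ((not c implies (c implies e)) or (b or a)), F ((d implies c) or (b and b)).
    F ((d implies c) or (b and b)): α-rule — add F (d implies c), F (b and b).
    F (d implies c): α-rule — add T d, F c.
    T ((not c implies (c implies e)) or (b or a)): β-rule — branch into T (not c implies (c implies e))  //  T (b or a).
      branch 1.1 (add T (not c implies (c implies e))):
        F (b and b): β-rule — branch into F b  //  F b.
          branch 1.1.1 (add F b):
            T (not c implies (c implies e)): β-rule — branch into F not c  //  T (c implies e).
              branch 1.1.1.1 (add F not c):
                × closes — contains both c and not c.
              branch 1.1.1.2 (add T (c implies e)):
                T (c implies e): β-rule — branch into F c  //  T e.
                  branch 1.1.1.2.1 (add F c):
                    ○ open, literals {b=0, c=0, d=1}.
                  branch 1.1.1.2.2 (add T e):
                    ○ open, literals {b=0, c=0, d=1, e=1}.
          branch 1.1.2 (add F b):
            T (not c implies (c implies e)): β-rule — branch into F not c  //  T (c implies e).
              branch 1.1.2.1 (add F not c):
                × closes — contains both c and not c.
              branch 1.1.2.2 (add T (c implies e)):
                T (c implies e): β-rule — branch into F c  //  T e.
                  branch 1.1.2.2.1 (add F c):
                    ○ open, literals {b=0, c=0, d=1}.
                  branch 1.1.2.2.2 (add T e):
                    ○ open, literals {b=0, c=0, d=1, e=1}.
      branch 1.2 (add T (b or a)):
        F (b and b): β-rule — branch into F b  //  F b.
          branch 1.2.1 (add F b):
            T (b or a): β-rule — branch into T b  //  T a.
              branch 1.2.1.1 (add T b):
                × closes — contains both b and not b.
              branch 1.2.1.2 (add T a):
                ○ open, literals {a=1, b=0, c=0, d=1}.
          branch 1.2.2 (add F b):
            T (b or a): β-rule — branch into T b  //  T a.
              branch 1.2.2.1 (add T b):
                × closes — contains both b and not b.
              branch 1.2.2.2 (add T a):
                ○ open, literals {a=1, b=0, c=0, d=1}.
  branch 2 (add F (not a iff e)):
    F (not a iff e): β-rule — branch into T not a, F e  //  F not a, T e.
      branch 2.1 (add T not a, F e):
        ○ open, literals {a=0, e=0}.
      branch 2.2 (add F not a, T e):
        ○ open, literals {a=1, e=1}.
4 branches closed, 8 open.
Each open branch fixes some atoms; the unmentioned ones are free. Counting distinct full assignments: branch {b=0, c=0, d=1} (a, e) contributes 4 new; branch {b=0, c=0, d=1, e=1} (a) contributes 0 new; branch {b=0, c=0, d=1} (a, e) contributes 0 new; branch {b=0, c=0, d=1, e=1} (a) contributes 0 new; branch {a=1, b=0, c=0, d=1} (e) contributes 0 new; branch {a=1, b=0, c=0, d=1} (e) contributes 0 new; branch {a=0, e=0} (b, c, d) contributes 7 new; branch {a=1, e=1} (b, c, d) contributes 7 new. Total: 18.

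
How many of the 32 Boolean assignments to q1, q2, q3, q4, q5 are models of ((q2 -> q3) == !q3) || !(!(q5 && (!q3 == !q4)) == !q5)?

Initial set: {(((q2 -> q3) == !q3) || !(!(q5 && (!q3 == !q4)) == !q5))}.
(((q2 -> q3) == !q3) || !(!(q5 && (!q3 == !q4)) == !q5)): β-rule — branch into ((q2 -> q3) == !q3)  //  !(!(q5 && (!q3 == !q4)) == !q5).
  branch 1 (add ((q2 -> q3) == !q3)):
    ((q2 -> q3) == !q3): β-rule — branch into (q2 -> q3), !q3  //  !(q2 -> q3), !!q3.
      branch 1.1 (add (q2 -> q3), !q3):
        (q2 -> q3): β-rule — branch into !q2  //  q3.
          branch 1.1.1 (add !q2):
            ○ open, literals {q2=0, q3=0}.
          branch 1.1.2 (add q3):
            × closes — contains both q3 and !q3.
      branch 1.2 (add !(q2 -> q3), !!q3):
        !(q2 -> q3): α-rule — add q2, !q3.
        × closes — contains both q3 and !q3.
  branch 2 (add !(!(q5 && (!q3 == !q4)) == !q5)):
    !(!(q5 && (!q3 == !q4)) == !q5): β-rule — branch into !(q5 && (!q3 == !q4)), !!q5  //  !!(q5 && (!q3 == !q4)), !q5.
      branch 2.1 (add !(q5 && (!q3 == !q4)), !!q5):
        !(q5 && (!q3 == !q4)): β-rule — branch into !q5  //  !(!q3 == !q4).
          branch 2.1.1 (add !q5):
            × closes — contains both q5 and !q5.
          branch 2.1.2 (add !(!q3 == !q4)):
            !(!q3 == !q4): β-rule — branch into !q3, !!q4  //  !!q3, !q4.
              branch 2.1.2.1 (add !q3, !!q4):
                ○ open, literals {q3=0, q4=1, q5=1}.
              branch 2.1.2.2 (add !!q3, !q4):
                ○ open, literals {q3=1, q4=0, q5=1}.
      branch 2.2 (add !!(q5 && (!q3 == !q4)), !q5):
        !!(q5 && (!q3 == !q4)): α-rule — add q5, (!q3 == !q4).
        × closes — contains both q5 and !q5.
4 branches closed, 3 open.
Each open branch fixes some atoms; the unmentioned ones are free. Counting distinct full assignments: branch {q2=0, q3=0} (q1, q4, q5) contributes 8 new; branch {q3=0, q4=1, q5=1} (q1, q2) contributes 2 new; branch {q3=1, q4=0, q5=1} (q1, q2) contributes 4 new. Total: 14.

14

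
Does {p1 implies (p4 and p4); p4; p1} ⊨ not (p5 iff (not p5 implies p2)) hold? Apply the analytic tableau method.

Initial set: {T (p1 implies (p4 and p4)); T p4; T p1; F not (p5 iff (not p5 implies p2))}.
T (p1 implies (p4 and p4)): β-rule — branch into F p1  //  T (p4 and p4).
  branch 1 (add F p1):
    × closes — contains both p1 and not p1.
  branch 2 (add T (p4 and p4)):
    T (p4 and p4): α-rule — add T p4, T p4.
    F not (p5 iff (not p5 implies p2)): β-rule — branch into T p5, T (not p5 implies p2)  //  F p5, F (not p5 implies p2).
      branch 2.1 (add T p5, T (not p5 implies p2)):
        T (not p5 implies p2): β-rule — branch into F not p5  //  T p2.
          branch 2.1.1 (add F not p5):
            ○ open, literals {p1=T, p4=T, p5=T}.
          branch 2.1.2 (add T p2):
            ○ open, literals {p1=T, p2=T, p4=T, p5=T}.
      branch 2.2 (add F p5, F (not p5 implies p2)):
        F (not p5 implies p2): α-rule — add T not p5, F p2.
        ○ open, literals {p1=T, p2=F, p4=T, p5=F}.
1 branch closed, 3 open.
An open branch gives a countermodel: p1=T, p4=T, p5=T (unmentioned atoms arbitrary); the premises hold there but the conclusion fails.

No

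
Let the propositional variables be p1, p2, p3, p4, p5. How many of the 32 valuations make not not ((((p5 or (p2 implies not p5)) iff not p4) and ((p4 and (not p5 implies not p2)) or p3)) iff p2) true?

16

Initial set: {T not not ((((p5 or (p2 implies not p5)) iff not p4) and ((p4 and (not p5 implies not p2)) or p3)) iff p2)}.
T not not ((((p5 or (p2 implies not p5)) iff not p4) and ((p4 and (not p5 implies not p2)) or p3)) iff p2): drop double negation, giving T ((((p5 or (p2 implies not p5)) iff not p4) and ((p4 and (not p5 implies not p2)) or p3)) iff p2).
T ((((p5 or (p2 implies not p5)) iff not p4) and ((p4 and (not p5 implies not p2)) or p3)) iff p2): β-rule — branch into T (((p5 or (p2 implies not p5)) iff not p4) and ((p4 and (not p5 implies not p2)) or p3)), T p2  //  F (((p5 or (p2 implies not p5)) iff not p4) and ((p4 and (not p5 implies not p2)) or p3)), F p2.
  branch 1 (add T (((p5 or (p2 implies not p5)) iff not p4) and ((p4 and (not p5 implies not p2)) or p3)), T p2):
    T (((p5 or (p2 implies not p5)) iff not p4) and ((p4 and (not p5 implies not p2)) or p3)): α-rule — add T ((p5 or (p2 implies not p5)) iff not p4), T ((p4 and (not p5 implies not p2)) or p3).
    T ((p5 or (p2 implies not p5)) iff not p4): β-rule — branch into T (p5 or (p2 implies not p5)), T not p4  //  F (p5 or (p2 implies not p5)), F not p4.
      branch 1.1 (add T (p5 or (p2 implies not p5)), T not p4):
        T ((p4 and (not p5 implies not p2)) or p3): β-rule — branch into T (p4 and (not p5 implies not p2))  //  T p3.
          branch 1.1.1 (add T (p4 and (not p5 implies not p2))):
            T (p4 and (not p5 implies not p2)): α-rule — add T p4, T (not p5 implies not p2).
            × closes — contains both p4 and not p4.
          branch 1.1.2 (add T p3):
            T (p5 or (p2 implies not p5)): β-rule — branch into T p5  //  T (p2 implies not p5).
              branch 1.1.2.1 (add T p5):
                ○ open, literals {p2=1, p3=1, p4=0, p5=1}.
              branch 1.1.2.2 (add T (p2 implies not p5)):
                T (p2 implies not p5): β-rule — branch into F p2  //  T not p5.
                  branch 1.1.2.2.1 (add F p2):
                    × closes — contains both p2 and not p2.
                  branch 1.1.2.2.2 (add T not p5):
                    ○ open, literals {p2=1, p3=1, p4=0, p5=0}.
      branch 1.2 (add F (p5 or (p2 implies not p5)), F not p4):
        F (p5 or (p2 implies not p5)): α-rule — add F p5, F (p2 implies not p5).
        F (p2 implies not p5): α-rule — add T p2, F not p5.
        × closes — contains both p5 and not p5.
  branch 2 (add F (((p5 or (p2 implies not p5)) iff not p4) and ((p4 and (not p5 implies not p2)) or p3)), F p2):
    F (((p5 or (p2 implies not p5)) iff not p4) and ((p4 and (not p5 implies not p2)) or p3)): β-rule — branch into F ((p5 or (p2 implies not p5)) iff not p4)  //  F ((p4 and (not p5 implies not p2)) or p3).
      branch 2.1 (add F ((p5 or (p2 implies not p5)) iff not p4)):
        F ((p5 or (p2 implies not p5)) iff not p4): β-rule — branch into T (p5 or (p2 implies not p5)), F not p4  //  F (p5 or (p2 implies not p5)), T not p4.
          branch 2.1.1 (add T (p5 or (p2 implies not p5)), F not p4):
            T (p5 or (p2 implies not p5)): β-rule — branch into T p5  //  T (p2 implies not p5).
              branch 2.1.1.1 (add T p5):
                ○ open, literals {p2=0, p4=1, p5=1}.
              branch 2.1.1.2 (add T (p2 implies not p5)):
                T (p2 implies not p5): β-rule — branch into F p2  //  T not p5.
                  branch 2.1.1.2.1 (add F p2):
                    ○ open, literals {p2=0, p4=1}.
                  branch 2.1.1.2.2 (add T not p5):
                    ○ open, literals {p2=0, p4=1, p5=0}.
          branch 2.1.2 (add F (p5 or (p2 implies not p5)), T not p4):
            F (p5 or (p2 implies not p5)): α-rule — add F p5, F (p2 implies not p5).
            F (p2 implies not p5): α-rule — add T p2, F not p5.
            × closes — contains both p2 and not p2.
      branch 2.2 (add F ((p4 and (not p5 implies not p2)) or p3)):
        F ((p4 and (not p5 implies not p2)) or p3): α-rule — add F (p4 and (not p5 implies not p2)), F p3.
        F (p4 and (not p5 implies not p2)): β-rule — branch into F p4  //  F (not p5 implies not p2).
          branch 2.2.1 (add F p4):
            ○ open, literals {p2=0, p3=0, p4=0}.
          branch 2.2.2 (add F (not p5 implies not p2)):
            F (not p5 implies not p2): α-rule — add T not p5, F not p2.
            × closes — contains both p2 and not p2.
5 branches closed, 6 open.
Each open branch fixes some atoms; the unmentioned ones are free. Counting distinct full assignments: branch {p2=1, p3=1, p4=0, p5=1} (p1) contributes 2 new; branch {p2=1, p3=1, p4=0, p5=0} (p1) contributes 2 new; branch {p2=0, p4=1, p5=1} (p1, p3) contributes 4 new; branch {p2=0, p4=1} (p1, p3, p5) contributes 4 new; branch {p2=0, p4=1, p5=0} (p1, p3) contributes 0 new; branch {p2=0, p3=0, p4=0} (p1, p5) contributes 4 new. Total: 16.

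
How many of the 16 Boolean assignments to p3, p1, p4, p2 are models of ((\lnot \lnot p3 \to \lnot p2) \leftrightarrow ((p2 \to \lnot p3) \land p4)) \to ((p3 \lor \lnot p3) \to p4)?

14

Initial set: {(((\lnot \lnot p3 \to \lnot p2) \leftrightarrow ((p2 \to \lnot p3) \land p4)) \to ((p3 \lor \lnot p3) \to p4))}.
(((\lnot \lnot p3 \to \lnot p2) \leftrightarrow ((p2 \to \lnot p3) \land p4)) \to ((p3 \lor \lnot p3) \to p4)): β-rule — branch into \lnot ((\lnot \lnot p3 \to \lnot p2) \leftrightarrow ((p2 \to \lnot p3) \land p4))  //  ((p3 \lor \lnot p3) \to p4).
  branch 1 (add \lnot ((\lnot \lnot p3 \to \lnot p2) \leftrightarrow ((p2 \to \lnot p3) \land p4))):
    \lnot ((\lnot \lnot p3 \to \lnot p2) \leftrightarrow ((p2 \to \lnot p3) \land p4)): β-rule — branch into (\lnot \lnot p3 \to \lnot p2), \lnot ((p2 \to \lnot p3) \land p4)  //  \lnot (\lnot \lnot p3 \to \lnot p2), ((p2 \to \lnot p3) \land p4).
      branch 1.1 (add (\lnot \lnot p3 \to \lnot p2), \lnot ((p2 \to \lnot p3) \land p4)):
        (\lnot \lnot p3 \to \lnot p2): β-rule — branch into \lnot \lnot \lnot p3  //  \lnot p2.
          branch 1.1.1 (add \lnot \lnot \lnot p3):
            \lnot \lnot \lnot p3: drop double negation, giving \lnot p3.
            \lnot ((p2 \to \lnot p3) \land p4): β-rule — branch into \lnot (p2 \to \lnot p3)  //  \lnot p4.
              branch 1.1.1.1 (add \lnot (p2 \to \lnot p3)):
                \lnot (p2 \to \lnot p3): α-rule — add p2, \lnot \lnot p3.
                × closes — contains both p3 and \lnot p3.
              branch 1.1.1.2 (add \lnot p4):
                ○ open, literals {p3=F, p4=F}.
          branch 1.1.2 (add \lnot p2):
            \lnot ((p2 \to \lnot p3) \land p4): β-rule — branch into \lnot (p2 \to \lnot p3)  //  \lnot p4.
              branch 1.1.2.1 (add \lnot (p2 \to \lnot p3)):
                \lnot (p2 \to \lnot p3): α-rule — add p2, \lnot \lnot p3.
                × closes — contains both p2 and \lnot p2.
              branch 1.1.2.2 (add \lnot p4):
                ○ open, literals {p2=F, p4=F}.
      branch 1.2 (add \lnot (\lnot \lnot p3 \to \lnot p2), ((p2 \to \lnot p3) \land p4)):
        \lnot (\lnot \lnot p3 \to \lnot p2): α-rule — add \lnot \lnot p3, \lnot \lnot p2.
        ((p2 \to \lnot p3) \land p4): α-rule — add (p2 \to \lnot p3), p4.
        \lnot \lnot p3: drop double negation, giving p3.
        (p2 \to \lnot p3): β-rule — branch into \lnot p2  //  \lnot p3.
          branch 1.2.1 (add \lnot p2):
            × closes — contains both p2 and \lnot p2.
          branch 1.2.2 (add \lnot p3):
            × closes — contains both p3 and \lnot p3.
  branch 2 (add ((p3 \lor \lnot p3) \to p4)):
    ((p3 \lor \lnot p3) \to p4): β-rule — branch into \lnot (p3 \lor \lnot p3)  //  p4.
      branch 2.1 (add \lnot (p3 \lor \lnot p3)):
        \lnot (p3 \lor \lnot p3): α-rule — add \lnot p3, \lnot \lnot p3.
        × closes — contains both p3 and \lnot p3.
      branch 2.2 (add p4):
        ○ open, literals {p4=T}.
5 branches closed, 3 open.
Each open branch fixes some atoms; the unmentioned ones are free. Counting distinct full assignments: branch {p3=F, p4=F} (p1, p2) contributes 4 new; branch {p2=F, p4=F} (p3, p1) contributes 2 new; branch {p4=T} (p3, p1, p2) contributes 8 new. Total: 14.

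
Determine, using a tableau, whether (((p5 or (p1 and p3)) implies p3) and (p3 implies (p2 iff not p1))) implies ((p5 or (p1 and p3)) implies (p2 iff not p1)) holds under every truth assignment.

Valid

Assume the negation and expand:
Initial set: {not ((((p5 or (p1 and p3)) implies p3) and (p3 implies (p2 iff not p1))) implies ((p5 or (p1 and p3)) implies (p2 iff not p1)))}.
not ((((p5 or (p1 and p3)) implies p3) and (p3 implies (p2 iff not p1))) implies ((p5 or (p1 and p3)) implies (p2 iff not p1))): α-rule — add (((p5 or (p1 and p3)) implies p3) and (p3 implies (p2 iff not p1))), not ((p5 or (p1 and p3)) implies (p2 iff not p1)).
(((p5 or (p1 and p3)) implies p3) and (p3 implies (p2 iff not p1))): α-rule — add ((p5 or (p1 and p3)) implies p3), (p3 implies (p2 iff not p1)).
not ((p5 or (p1 and p3)) implies (p2 iff not p1)): α-rule — add (p5 or (p1 and p3)), not (p2 iff not p1).
((p5 or (p1 and p3)) implies p3): β-rule — branch into not (p5 or (p1 and p3))  //  p3.
  branch 1 (add not (p5 or (p1 and p3))):
    not (p5 or (p1 and p3)): α-rule — add not p5, not (p1 and p3).
    (p3 implies (p2 iff not p1)): β-rule — branch into not p3  //  (p2 iff not p1).
      branch 1.1 (add not p3):
        (p5 or (p1 and p3)): β-rule — branch into p5  //  (p1 and p3).
          branch 1.1.1 (add p5):
            × closes — contains both p5 and not p5.
          branch 1.1.2 (add (p1 and p3)):
            (p1 and p3): α-rule — add p1, p3.
            × closes — contains both p3 and not p3.
      branch 1.2 (add (p2 iff not p1)):
        (p5 or (p1 and p3)): β-rule — branch into p5  //  (p1 and p3).
          branch 1.2.1 (add p5):
            × closes — contains both p5 and not p5.
          branch 1.2.2 (add (p1 and p3)):
            (p1 and p3): α-rule — add p1, p3.
            not (p2 iff not p1): β-rule — branch into p2, not not p1  //  not p2, not p1.
              branch 1.2.2.1 (add p2, not not p1):
                not (p1 and p3): β-rule — branch into not p1  //  not p3.
                  branch 1.2.2.1.1 (add not p1):
                    × closes — contains both p1 and not p1.
                  branch 1.2.2.1.2 (add not p3):
                    × closes — contains both p3 and not p3.
              branch 1.2.2.2 (add not p2, not p1):
                × closes — contains both p1 and not p1.
  branch 2 (add p3):
    (p3 implies (p2 iff not p1)): β-rule — branch into not p3  //  (p2 iff not p1).
      branch 2.1 (add not p3):
        × closes — contains both p3 and not p3.
      branch 2.2 (add (p2 iff not p1)):
        (p5 or (p1 and p3)): β-rule — branch into p5  //  (p1 and p3).
          branch 2.2.1 (add p5):
            not (p2 iff not p1): β-rule — branch into p2, not not p1  //  not p2, not p1.
              branch 2.2.1.1 (add p2, not not p1):
                (p2 iff not p1): β-rule — branch into p2, not p1  //  not p2, not not p1.
                  branch 2.2.1.1.1 (add p2, not p1):
                    × closes — contains both p1 and not p1.
                  branch 2.2.1.1.2 (add not p2, not not p1):
                    × closes — contains both p2 and not p2.
              branch 2.2.1.2 (add not p2, not p1):
                (p2 iff not p1): β-rule — branch into p2, not p1  //  not p2, not not p1.
                  branch 2.2.1.2.1 (add p2, not p1):
                    × closes — contains both p2 and not p2.
                  branch 2.2.1.2.2 (add not p2, not not p1):
                    × closes — contains both p1 and not p1.
          branch 2.2.2 (add (p1 and p3)):
            (p1 and p3): α-rule — add p1, p3.
            not (p2 iff not p1): β-rule — branch into p2, not not p1  //  not p2, not p1.
              branch 2.2.2.1 (add p2, not not p1):
                (p2 iff not p1): β-rule — branch into p2, not p1  //  not p2, not not p1.
                  branch 2.2.2.1.1 (add p2, not p1):
                    × closes — contains both p1 and not p1.
                  branch 2.2.2.1.2 (add not p2, not not p1):
                    × closes — contains both p2 and not p2.
              branch 2.2.2.2 (add not p2, not p1):
                × closes — contains both p1 and not p1.
All 14 branches close.
Every branch closed, so the negation is unsatisfiable and the formula is valid.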